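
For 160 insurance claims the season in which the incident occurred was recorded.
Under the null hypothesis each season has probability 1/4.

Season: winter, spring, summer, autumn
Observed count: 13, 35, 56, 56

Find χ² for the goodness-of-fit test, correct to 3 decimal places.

Expected count for each of the 4 categories: 160/4 = 40.
χ² = (13−40)²/40 + (35−40)²/40 + (56−40)²/40 + (56−40)²/40
   = 18.2250 + 0.6250 + 6.4000 + 6.4000
Sum = 31.650

31.650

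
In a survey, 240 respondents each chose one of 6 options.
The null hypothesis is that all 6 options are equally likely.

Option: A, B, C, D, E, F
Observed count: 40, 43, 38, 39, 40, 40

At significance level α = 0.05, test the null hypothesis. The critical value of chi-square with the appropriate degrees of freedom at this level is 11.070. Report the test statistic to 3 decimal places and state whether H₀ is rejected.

Under H₀ each category has probability 1/6, so each expected count is 240/6 = 40.
A: (40 − 40)²/40 = 0/40 = 0.0000
B: (43 − 40)²/40 = 9/40 = 0.2250
C: (38 − 40)²/40 = 4/40 = 0.1000
D: (39 − 40)²/40 = 1/40 = 0.0250
E: (40 − 40)²/40 = 0/40 = 0.0000
F: (40 − 40)²/40 = 0/40 = 0.0000
Sum = 0.350
df = 5. Since 0.350 < 11.070, we do not reject H₀.

0.350; do not reject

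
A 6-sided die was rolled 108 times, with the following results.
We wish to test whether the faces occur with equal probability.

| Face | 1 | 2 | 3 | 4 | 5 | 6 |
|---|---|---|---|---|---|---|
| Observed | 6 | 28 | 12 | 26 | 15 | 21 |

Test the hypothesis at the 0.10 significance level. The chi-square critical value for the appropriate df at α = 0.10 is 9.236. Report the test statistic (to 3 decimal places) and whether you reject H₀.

Expected count for each of the 6 categories: 108/6 = 18.
1: (6 − 18)²/18 = 144/18 = 8.0000
2: (28 − 18)²/18 = 100/18 = 5.5556
3: (12 − 18)²/18 = 36/18 = 2.0000
4: (26 − 18)²/18 = 64/18 = 3.5556
5: (15 − 18)²/18 = 9/18 = 0.5000
6: (21 − 18)²/18 = 9/18 = 0.5000
Sum = 20.111
df = 5. Since 20.111 > 9.236, we reject H₀.

20.111; reject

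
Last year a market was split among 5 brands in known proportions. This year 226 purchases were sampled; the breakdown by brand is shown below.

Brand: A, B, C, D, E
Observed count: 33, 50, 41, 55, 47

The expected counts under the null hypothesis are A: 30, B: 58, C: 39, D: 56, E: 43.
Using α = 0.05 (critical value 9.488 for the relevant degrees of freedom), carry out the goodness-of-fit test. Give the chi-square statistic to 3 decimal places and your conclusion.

A: (33 − 30)²/30 = 9/30 = 0.3000
B: (50 − 58)²/58 = 64/58 = 1.1034
C: (41 − 39)²/39 = 4/39 = 0.1026
D: (55 − 56)²/56 = 1/56 = 0.0179
E: (47 − 43)²/43 = 16/43 = 0.3721
Sum = 1.896
df = 4. Since 1.896 < 9.488, we do not reject H₀.

1.896; do not reject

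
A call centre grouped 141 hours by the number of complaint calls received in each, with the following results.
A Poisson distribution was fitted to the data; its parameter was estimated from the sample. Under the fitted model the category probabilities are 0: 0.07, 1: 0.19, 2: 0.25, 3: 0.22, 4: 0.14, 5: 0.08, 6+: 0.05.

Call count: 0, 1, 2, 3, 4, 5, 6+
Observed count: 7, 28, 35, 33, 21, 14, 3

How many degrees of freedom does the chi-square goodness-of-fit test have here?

There are k = 7 categories and 1 parameter estimated from the data, so df = 7 − 1 − 1 = 5.

5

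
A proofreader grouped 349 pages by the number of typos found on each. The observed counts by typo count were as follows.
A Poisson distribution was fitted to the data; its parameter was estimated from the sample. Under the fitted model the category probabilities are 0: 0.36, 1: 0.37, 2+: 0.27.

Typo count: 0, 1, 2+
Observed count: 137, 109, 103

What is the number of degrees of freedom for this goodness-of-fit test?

1

There are k = 3 categories and 1 parameter estimated from the data, so df = 3 − 1 − 1 = 1.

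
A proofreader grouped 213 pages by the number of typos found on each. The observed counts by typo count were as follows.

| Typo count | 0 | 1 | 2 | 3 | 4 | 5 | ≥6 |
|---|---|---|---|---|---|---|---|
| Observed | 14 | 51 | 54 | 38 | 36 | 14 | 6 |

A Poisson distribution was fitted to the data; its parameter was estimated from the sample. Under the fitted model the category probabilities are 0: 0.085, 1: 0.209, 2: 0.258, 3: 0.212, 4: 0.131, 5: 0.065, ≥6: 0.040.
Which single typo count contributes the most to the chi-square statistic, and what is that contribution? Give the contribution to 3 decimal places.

Expected counts E_i = n·p_i: 213×0.085 = 18.105, 213×0.209 = 44.517, 213×0.258 = 54.954, 213×0.212 = 45.156, 213×0.131 = 27.903, 213×0.065 = 13.845, 213×0.040 = 8.52.
cat         O        E   (O−E)²/E
0          14   18.105     0.9307
1          51   44.517     0.9441
2          54   54.954     0.0166
3          38   45.156     1.1340
4          36   27.903     2.3496
5          14   13.845     0.0017
≥6          6     8.52     0.7454
The largest term is for 4: 2.350.

4, 2.350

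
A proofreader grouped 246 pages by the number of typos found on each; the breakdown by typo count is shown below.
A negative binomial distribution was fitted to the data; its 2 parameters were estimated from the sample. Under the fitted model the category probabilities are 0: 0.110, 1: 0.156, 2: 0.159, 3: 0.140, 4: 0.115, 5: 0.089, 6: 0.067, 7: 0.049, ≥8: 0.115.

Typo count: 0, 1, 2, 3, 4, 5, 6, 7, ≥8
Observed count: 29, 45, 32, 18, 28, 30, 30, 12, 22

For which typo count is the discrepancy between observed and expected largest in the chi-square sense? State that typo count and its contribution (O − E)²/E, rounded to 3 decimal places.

6, 11.087

Expected counts E_i = n·p_i: 246×0.110 = 27.06, 246×0.156 = 38.376, 246×0.159 = 39.114, 246×0.140 = 34.44, 246×0.115 = 28.29, 246×0.089 = 21.894, 246×0.067 = 16.482, 246×0.049 = 12.054, 246×0.115 = 28.29.
cat         O        E   (O−E)²/E
0          29    27.06     0.1391
1          45   38.376     1.1434
2          32   39.114     1.2939
3          18    34.44     7.8477
4          28    28.29     0.0030
5          30   21.894     3.0012
6          30   16.482    11.0870
7          12   12.054     0.0002
≥8         22    28.29     1.3985
The largest term is for 6: 11.087.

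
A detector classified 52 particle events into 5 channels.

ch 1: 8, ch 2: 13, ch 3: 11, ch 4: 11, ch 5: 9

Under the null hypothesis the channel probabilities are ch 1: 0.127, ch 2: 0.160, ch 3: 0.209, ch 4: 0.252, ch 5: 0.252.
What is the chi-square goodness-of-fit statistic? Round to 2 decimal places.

Expected counts E_i = n·p_i: 52×0.127 = 6.604, 52×0.160 = 8.32, 52×0.209 = 10.868, 52×0.252 = 13.104, 52×0.252 = 13.104.
cat         O        E   (O−E)²/E
ch 1        8    6.604      0.295
ch 2       13     8.32      2.633
ch 3       11   10.868      0.002
ch 4       11   13.104      0.338
ch 5        9   13.104      1.285
Sum = 4.55

4.55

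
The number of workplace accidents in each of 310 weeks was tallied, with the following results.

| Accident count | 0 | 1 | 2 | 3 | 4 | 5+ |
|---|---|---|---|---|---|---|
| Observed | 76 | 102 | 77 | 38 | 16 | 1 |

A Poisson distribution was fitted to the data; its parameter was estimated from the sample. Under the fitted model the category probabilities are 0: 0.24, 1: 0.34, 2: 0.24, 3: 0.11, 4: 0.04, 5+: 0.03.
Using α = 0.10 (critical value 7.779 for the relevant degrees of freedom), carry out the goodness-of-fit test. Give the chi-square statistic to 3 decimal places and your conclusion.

Expected counts E_i = n·p_i: 310×0.24 = 74.4, 310×0.34 = 105.4, 310×0.24 = 74.4, 310×0.11 = 34.1, 310×0.04 = 12.4, 310×0.03 = 9.3.
cat         O        E   (O−E)²/E
0          76     74.4     0.0344
1         102    105.4     0.1097
2          77     74.4     0.0909
3          38     34.1     0.4460
4          16     12.4     1.0452
5+          1      9.3     7.4075
Sum = 9.134
df = 4. Since 9.134 > 7.779, we reject H₀.

9.134; reject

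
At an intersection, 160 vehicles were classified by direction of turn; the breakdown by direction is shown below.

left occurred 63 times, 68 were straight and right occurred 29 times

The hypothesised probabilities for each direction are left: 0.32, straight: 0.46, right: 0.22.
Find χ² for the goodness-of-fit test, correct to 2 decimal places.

4.24

Expected counts E_i = n·p_i: 160×0.32 = 51.2, 160×0.46 = 73.6, 160×0.22 = 35.2.
left: (63 − 51.2)²/51.2 = 139.24/51.2 = 2.720
straight: (68 − 73.6)²/73.6 = 31.36/73.6 = 0.426
right: (29 − 35.2)²/35.2 = 38.44/35.2 = 1.092
Sum = 4.24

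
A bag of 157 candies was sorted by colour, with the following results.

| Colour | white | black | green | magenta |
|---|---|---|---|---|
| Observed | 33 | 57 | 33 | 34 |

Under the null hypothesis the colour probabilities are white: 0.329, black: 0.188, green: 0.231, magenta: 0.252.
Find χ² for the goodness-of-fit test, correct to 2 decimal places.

33.40

Expected counts E_i = n·p_i: 157×0.329 = 51.653, 157×0.188 = 29.516, 157×0.231 = 36.267, 157×0.252 = 39.564.
cat          O        E   (O−E)²/E
white       33   51.653      6.736
black       57   29.516     25.592
green       33   36.267      0.294
magenta     34   39.564      0.782
Sum = 33.40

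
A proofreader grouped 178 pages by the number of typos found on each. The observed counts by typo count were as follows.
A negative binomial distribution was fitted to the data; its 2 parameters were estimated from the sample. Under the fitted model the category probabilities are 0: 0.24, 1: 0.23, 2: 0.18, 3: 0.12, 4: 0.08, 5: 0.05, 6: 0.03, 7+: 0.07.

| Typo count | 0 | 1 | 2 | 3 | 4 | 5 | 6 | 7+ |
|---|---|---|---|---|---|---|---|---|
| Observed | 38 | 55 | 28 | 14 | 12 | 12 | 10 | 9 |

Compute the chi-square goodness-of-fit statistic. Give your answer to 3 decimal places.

Expected counts E_i = n·p_i: 178×0.24 = 42.72, 178×0.23 = 40.94, 178×0.18 = 32.04, 178×0.12 = 21.36, 178×0.08 = 14.24, 178×0.05 = 8.9, 178×0.03 = 5.34, 178×0.07 = 12.46.
χ² = (38−42.72)²/42.72 + (55−40.94)²/40.94 + (28−32.04)²/32.04 + (14−21.36)²/21.36 + (12−14.24)²/14.24 + (12−8.9)²/8.9 + (10−5.34)²/5.34 + (9−12.46)²/12.46
   = 0.5215 + 4.8286 + 0.5094 + 2.5360 + 0.3524 + 1.0798 + 4.0666 + 0.9608
Sum = 14.855

14.855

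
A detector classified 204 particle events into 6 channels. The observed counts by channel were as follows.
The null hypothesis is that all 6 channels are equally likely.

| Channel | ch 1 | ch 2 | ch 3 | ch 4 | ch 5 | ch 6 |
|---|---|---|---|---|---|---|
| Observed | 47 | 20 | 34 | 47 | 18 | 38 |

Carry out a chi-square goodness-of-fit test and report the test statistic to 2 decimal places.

Under H₀ each category has probability 1/6, so each expected count is 204/6 = 34.
ch 1: (47 − 34)²/34 = 169/34 = 4.971
ch 2: (20 − 34)²/34 = 196/34 = 5.765
ch 3: (34 − 34)²/34 = 0/34 = 0.000
ch 4: (47 − 34)²/34 = 169/34 = 4.971
ch 5: (18 − 34)²/34 = 256/34 = 7.529
ch 6: (38 − 34)²/34 = 16/34 = 0.471
Sum = 23.71

23.71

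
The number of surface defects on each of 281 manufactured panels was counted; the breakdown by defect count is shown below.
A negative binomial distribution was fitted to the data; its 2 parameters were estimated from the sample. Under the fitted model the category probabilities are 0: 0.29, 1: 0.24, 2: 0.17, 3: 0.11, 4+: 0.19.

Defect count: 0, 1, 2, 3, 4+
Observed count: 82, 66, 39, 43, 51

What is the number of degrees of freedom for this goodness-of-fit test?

There are k = 5 categories and 2 parameters estimated from the data, so df = 5 − 1 − 2 = 2.

2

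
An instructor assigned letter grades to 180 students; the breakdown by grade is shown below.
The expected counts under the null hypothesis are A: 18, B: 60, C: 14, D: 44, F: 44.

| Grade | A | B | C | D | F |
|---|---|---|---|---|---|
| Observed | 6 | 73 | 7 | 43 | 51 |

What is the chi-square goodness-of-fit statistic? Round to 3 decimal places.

A: (6 − 18)²/18 = 144/18 = 8.0000
B: (73 − 60)²/60 = 169/60 = 2.8167
C: (7 − 14)²/14 = 49/14 = 3.5000
D: (43 − 44)²/44 = 1/44 = 0.0227
F: (51 − 44)²/44 = 49/44 = 1.1136
Sum = 15.453

15.453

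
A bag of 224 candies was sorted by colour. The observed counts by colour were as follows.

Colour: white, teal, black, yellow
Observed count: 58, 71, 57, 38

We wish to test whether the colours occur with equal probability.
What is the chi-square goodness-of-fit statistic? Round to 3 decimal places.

Under H₀ each category has probability 1/4, so each expected count is 224/4 = 56.
χ² = (58−56)²/56 + (71−56)²/56 + (57−56)²/56 + (38−56)²/56
   = 0.0714 + 4.0179 + 0.0179 + 5.7857
Sum = 9.893

9.893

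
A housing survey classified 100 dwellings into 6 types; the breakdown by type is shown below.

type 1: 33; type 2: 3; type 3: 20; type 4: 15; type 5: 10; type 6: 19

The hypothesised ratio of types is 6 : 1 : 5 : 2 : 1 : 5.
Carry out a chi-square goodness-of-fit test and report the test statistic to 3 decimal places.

Ratio total = 20. Expected counts: 100×6/20 = 30, 100×1/20 = 5, 100×5/20 = 25, 100×2/20 = 10, 100×1/20 = 5, 100×5/20 = 25.
χ² = (33−30)²/30 + (3−5)²/5 + (20−25)²/25 + (15−10)²/10 + (10−5)²/5 + (19−25)²/25
   = 0.3000 + 0.8000 + 1.0000 + 2.5000 + 5.0000 + 1.4400
Sum = 11.040

11.040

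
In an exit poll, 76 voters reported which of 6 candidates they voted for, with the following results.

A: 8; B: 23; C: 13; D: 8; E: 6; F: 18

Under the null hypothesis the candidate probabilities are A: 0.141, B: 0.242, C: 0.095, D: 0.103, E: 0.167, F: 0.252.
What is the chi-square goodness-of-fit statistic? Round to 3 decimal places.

10.072

Expected counts E_i = n·p_i: 76×0.141 = 10.716, 76×0.242 = 18.392, 76×0.095 = 7.22, 76×0.103 = 7.828, 76×0.167 = 12.692, 76×0.252 = 19.152.
χ² = (8−10.716)²/10.716 + (23−18.392)²/18.392 + (13−7.22)²/7.22 + (8−7.828)²/7.828 + (6−12.692)²/12.692 + (18−19.152)²/19.152
   = 0.6884 + 1.1545 + 4.6272 + 0.0038 + 3.5284 + 0.0693
Sum = 10.072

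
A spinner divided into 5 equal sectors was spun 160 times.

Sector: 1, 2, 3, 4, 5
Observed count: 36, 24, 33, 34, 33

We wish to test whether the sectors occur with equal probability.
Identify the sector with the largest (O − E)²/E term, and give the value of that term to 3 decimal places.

2, 2.000

Expected count for each of the 5 categories: 160/5 = 32.
cat         O        E   (O−E)²/E
1          36       32     0.5000
2          24       32     2.0000
3          33       32     0.0313
4          34       32     0.1250
5          33       32     0.0313
The largest term is for 2: 2.000.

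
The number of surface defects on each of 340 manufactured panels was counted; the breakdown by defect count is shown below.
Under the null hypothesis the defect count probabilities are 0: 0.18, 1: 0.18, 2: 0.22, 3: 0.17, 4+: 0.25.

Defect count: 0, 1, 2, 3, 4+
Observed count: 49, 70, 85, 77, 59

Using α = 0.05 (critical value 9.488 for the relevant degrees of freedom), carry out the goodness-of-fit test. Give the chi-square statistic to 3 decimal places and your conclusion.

19.419; reject

Expected counts E_i = n·p_i: 340×0.18 = 61.2, 340×0.18 = 61.2, 340×0.22 = 74.8, 340×0.17 = 57.8, 340×0.25 = 85.
0: (49 − 61.2)²/61.2 = 148.84/61.2 = 2.4320
1: (70 − 61.2)²/61.2 = 77.44/61.2 = 1.2654
2: (85 − 74.8)²/74.8 = 104.04/74.8 = 1.3909
3: (77 − 57.8)²/57.8 = 368.64/57.8 = 6.3779
4+: (59 − 85)²/85 = 676/85 = 7.9529
Sum = 19.419
df = 4. Since 19.419 > 9.488, we reject H₀.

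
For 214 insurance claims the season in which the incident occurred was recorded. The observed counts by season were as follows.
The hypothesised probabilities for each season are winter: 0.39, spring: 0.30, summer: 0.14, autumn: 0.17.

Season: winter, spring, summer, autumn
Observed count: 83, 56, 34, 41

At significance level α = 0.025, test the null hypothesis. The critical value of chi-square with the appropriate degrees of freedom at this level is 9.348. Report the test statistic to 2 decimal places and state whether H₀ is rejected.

2.18; do not reject

Expected counts E_i = n·p_i: 214×0.39 = 83.46, 214×0.30 = 64.2, 214×0.14 = 29.96, 214×0.17 = 36.38.
cat         O        E   (O−E)²/E
winter     83    83.46      0.003
spring     56     64.2      1.047
summer     34    29.96      0.545
autumn     41    36.38      0.587
Sum = 2.18
df = 3. Since 2.18 < 9.348, we do not reject H₀.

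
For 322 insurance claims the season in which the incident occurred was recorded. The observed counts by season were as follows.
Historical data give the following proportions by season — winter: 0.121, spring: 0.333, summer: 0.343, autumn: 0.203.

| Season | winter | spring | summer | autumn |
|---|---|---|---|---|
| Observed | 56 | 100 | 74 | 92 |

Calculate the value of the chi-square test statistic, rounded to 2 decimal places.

30.82

Expected counts E_i = n·p_i: 322×0.121 = 38.962, 322×0.333 = 107.226, 322×0.343 = 110.446, 322×0.203 = 65.366.
winter: (56 − 38.962)²/38.962 = 290.293444/38.962 = 7.451
spring: (100 − 107.226)²/107.226 = 52.215076/107.226 = 0.487
summer: (74 − 110.446)²/110.446 = 1328.310916/110.446 = 12.027
autumn: (92 − 65.366)²/65.366 = 709.369956/65.366 = 10.852
Sum = 30.82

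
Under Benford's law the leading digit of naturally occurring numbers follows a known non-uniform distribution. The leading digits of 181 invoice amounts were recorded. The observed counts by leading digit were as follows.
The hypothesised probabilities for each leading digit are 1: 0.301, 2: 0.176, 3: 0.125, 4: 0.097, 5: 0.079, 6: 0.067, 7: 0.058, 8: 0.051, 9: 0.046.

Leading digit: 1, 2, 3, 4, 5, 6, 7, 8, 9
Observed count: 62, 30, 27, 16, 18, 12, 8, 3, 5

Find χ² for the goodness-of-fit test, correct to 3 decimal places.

9.218

Expected counts E_i = n·p_i: 181×0.301 = 54.481, 181×0.176 = 31.856, 181×0.125 = 22.625, 181×0.097 = 17.557, 181×0.079 = 14.299, 181×0.067 = 12.127, 181×0.058 = 10.498, 181×0.051 = 9.231, 181×0.046 = 8.326.
cat         O        E   (O−E)²/E
1          62   54.481     1.0377
2          30   31.856     0.1081
3          27   22.625     0.8460
4          16   17.557     0.1381
5          18   14.299     0.9579
6          12   12.127     0.0013
7           8   10.498     0.5944
8           3    9.231     4.2060
9           5    8.326     1.3286
Sum = 9.218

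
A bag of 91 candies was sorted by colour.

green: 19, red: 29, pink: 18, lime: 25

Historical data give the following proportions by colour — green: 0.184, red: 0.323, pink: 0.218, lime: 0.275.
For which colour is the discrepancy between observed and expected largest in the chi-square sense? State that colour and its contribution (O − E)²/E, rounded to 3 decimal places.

Expected counts E_i = n·p_i: 91×0.184 = 16.744, 91×0.323 = 29.393, 91×0.218 = 19.838, 91×0.275 = 25.025.
green: (19 − 16.744)²/16.744 = 5.089536/16.744 = 0.3040
red: (29 − 29.393)²/29.393 = 0.154449/29.393 = 0.0053
pink: (18 − 19.838)²/19.838 = 3.378244/19.838 = 0.1703
lime: (25 − 25.025)²/25.025 = 0.000625/25.025 = 0.0000
The largest term is for green: 0.304.

green, 0.304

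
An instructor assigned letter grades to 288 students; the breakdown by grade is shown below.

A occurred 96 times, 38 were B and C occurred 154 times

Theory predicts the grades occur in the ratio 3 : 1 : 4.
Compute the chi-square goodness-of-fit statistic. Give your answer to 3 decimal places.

2.139

Ratio total = 8. Expected counts: 288×3/8 = 108, 288×1/8 = 36, 288×4/8 = 144.
χ² = (96−108)²/108 + (38−36)²/36 + (154−144)²/144
   = 1.3333 + 0.1111 + 0.6944
Sum = 2.139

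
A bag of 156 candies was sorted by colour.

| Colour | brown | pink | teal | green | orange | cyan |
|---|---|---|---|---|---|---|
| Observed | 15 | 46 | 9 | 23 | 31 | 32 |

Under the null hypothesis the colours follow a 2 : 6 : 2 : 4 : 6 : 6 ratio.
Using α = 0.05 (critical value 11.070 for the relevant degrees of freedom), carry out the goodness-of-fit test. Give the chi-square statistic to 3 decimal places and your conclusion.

5.458; do not reject

Ratio total = 26. Expected counts: 156×2/26 = 12, 156×6/26 = 36, 156×2/26 = 12, 156×4/26 = 24, 156×6/26 = 36, 156×6/26 = 36.
cat         O        E   (O−E)²/E
brown      15       12     0.7500
pink       46       36     2.7778
teal        9       12     0.7500
green      23       24     0.0417
orange     31       36     0.6944
cyan       32       36     0.4444
Sum = 5.458
df = 5. Since 5.458 < 11.070, we do not reject H₀.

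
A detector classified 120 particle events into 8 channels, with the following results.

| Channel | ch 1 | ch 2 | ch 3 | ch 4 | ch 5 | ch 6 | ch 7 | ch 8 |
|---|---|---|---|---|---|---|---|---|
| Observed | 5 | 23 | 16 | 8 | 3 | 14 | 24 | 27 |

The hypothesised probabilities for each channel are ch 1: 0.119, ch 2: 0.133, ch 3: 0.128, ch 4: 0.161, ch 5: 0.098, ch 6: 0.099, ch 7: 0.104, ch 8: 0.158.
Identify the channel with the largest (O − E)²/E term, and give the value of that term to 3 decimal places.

ch 7, 10.634

Expected counts E_i = n·p_i: 120×0.119 = 14.28, 120×0.133 = 15.96, 120×0.128 = 15.36, 120×0.161 = 19.32, 120×0.098 = 11.76, 120×0.099 = 11.88, 120×0.104 = 12.48, 120×0.158 = 18.96.
ch 1: (5 − 14.28)²/14.28 = 86.1184/14.28 = 6.0307
ch 2: (23 − 15.96)²/15.96 = 49.5616/15.96 = 3.1054
ch 3: (16 − 15.36)²/15.36 = 0.4096/15.36 = 0.0267
ch 4: (8 − 19.32)²/19.32 = 128.1424/19.32 = 6.6326
ch 5: (3 − 11.76)²/11.76 = 76.7376/11.76 = 6.5253
ch 6: (14 − 11.88)²/11.88 = 4.4944/11.88 = 0.3783
ch 7: (24 − 12.48)²/12.48 = 132.7104/12.48 = 10.6338
ch 8: (27 − 18.96)²/18.96 = 64.6416/18.96 = 3.4094
The largest term is for ch 7: 10.634.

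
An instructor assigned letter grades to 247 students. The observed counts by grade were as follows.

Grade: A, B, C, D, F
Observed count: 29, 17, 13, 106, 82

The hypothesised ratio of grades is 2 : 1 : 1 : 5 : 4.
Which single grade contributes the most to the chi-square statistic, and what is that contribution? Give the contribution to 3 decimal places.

A, 2.132

Ratio total = 13. Expected counts: 247×2/13 = 38, 247×1/13 = 19, 247×1/13 = 19, 247×5/13 = 95, 247×4/13 = 76.
cat         O        E   (O−E)²/E
A          29       38     2.1316
B          17       19     0.2105
C          13       19     1.8947
D         106       95     1.2737
F          82       76     0.4737
The largest term is for A: 2.132.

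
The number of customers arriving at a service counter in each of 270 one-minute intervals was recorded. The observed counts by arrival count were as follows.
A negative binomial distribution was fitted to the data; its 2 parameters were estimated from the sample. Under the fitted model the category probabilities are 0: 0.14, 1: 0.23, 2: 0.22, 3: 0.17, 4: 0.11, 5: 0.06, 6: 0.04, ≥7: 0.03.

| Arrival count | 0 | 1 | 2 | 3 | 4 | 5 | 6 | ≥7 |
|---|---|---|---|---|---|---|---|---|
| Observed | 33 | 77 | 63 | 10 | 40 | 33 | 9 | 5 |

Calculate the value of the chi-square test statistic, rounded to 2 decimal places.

Expected counts E_i = n·p_i: 270×0.14 = 37.8, 270×0.23 = 62.1, 270×0.22 = 59.4, 270×0.17 = 45.9, 270×0.11 = 29.7, 270×0.06 = 16.2, 270×0.04 = 10.8, 270×0.03 = 8.1.
cat         O        E   (O−E)²/E
0          33     37.8      0.610
1          77     62.1      3.575
2          63     59.4      0.218
3          10     45.9     28.079
4          40     29.7      3.572
5          33     16.2     17.422
6           9     10.8      0.300
≥7          5      8.1      1.186
Sum = 54.96

54.96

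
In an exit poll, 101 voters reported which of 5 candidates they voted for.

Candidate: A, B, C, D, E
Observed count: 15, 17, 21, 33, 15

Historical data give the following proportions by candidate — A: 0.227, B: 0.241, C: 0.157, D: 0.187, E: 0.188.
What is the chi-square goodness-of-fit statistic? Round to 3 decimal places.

Expected counts E_i = n·p_i: 101×0.227 = 22.927, 101×0.241 = 24.341, 101×0.157 = 15.857, 101×0.187 = 18.887, 101×0.188 = 18.988.
A: (15 − 22.927)²/22.927 = 62.837329/22.927 = 2.7408
B: (17 − 24.341)²/24.341 = 53.890281/24.341 = 2.2140
C: (21 − 15.857)²/15.857 = 26.450449/15.857 = 1.6681
D: (33 − 18.887)²/18.887 = 199.176769/18.887 = 10.5457
E: (15 − 18.988)²/18.988 = 15.904144/18.988 = 0.8376
Sum = 18.006

18.006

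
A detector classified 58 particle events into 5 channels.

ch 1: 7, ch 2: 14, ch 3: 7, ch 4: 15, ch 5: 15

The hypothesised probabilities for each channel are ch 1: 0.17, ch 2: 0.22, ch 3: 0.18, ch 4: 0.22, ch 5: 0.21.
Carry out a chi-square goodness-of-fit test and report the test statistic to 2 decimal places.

3.13

Expected counts E_i = n·p_i: 58×0.17 = 9.86, 58×0.22 = 12.76, 58×0.18 = 10.44, 58×0.22 = 12.76, 58×0.21 = 12.18.
cat         O        E   (O−E)²/E
ch 1        7     9.86      0.830
ch 2       14    12.76      0.121
ch 3        7    10.44      1.133
ch 4       15    12.76      0.393
ch 5       15    12.18      0.653
Sum = 3.13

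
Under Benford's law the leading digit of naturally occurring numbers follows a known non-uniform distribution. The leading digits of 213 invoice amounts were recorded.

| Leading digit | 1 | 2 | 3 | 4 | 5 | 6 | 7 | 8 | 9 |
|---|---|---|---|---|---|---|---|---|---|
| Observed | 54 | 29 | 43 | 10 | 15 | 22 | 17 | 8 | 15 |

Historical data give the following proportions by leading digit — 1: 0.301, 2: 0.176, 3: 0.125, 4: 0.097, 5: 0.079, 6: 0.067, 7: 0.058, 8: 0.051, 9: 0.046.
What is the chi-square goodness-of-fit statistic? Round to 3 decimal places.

28.737

Expected counts E_i = n·p_i: 213×0.301 = 64.113, 213×0.176 = 37.488, 213×0.125 = 26.625, 213×0.097 = 20.661, 213×0.079 = 16.827, 213×0.067 = 14.271, 213×0.058 = 12.354, 213×0.051 = 10.863, 213×0.046 = 9.798.
cat         O        E   (O−E)²/E
1          54   64.113     1.5952
2          29   37.488     1.9218
3          43   26.625    10.0710
4          10   20.661     5.5010
5          15   16.827     0.1984
6          22   14.271     4.1859
7          17   12.354     1.7472
8           8   10.863     0.7546
9          15    9.798     2.7619
Sum = 28.737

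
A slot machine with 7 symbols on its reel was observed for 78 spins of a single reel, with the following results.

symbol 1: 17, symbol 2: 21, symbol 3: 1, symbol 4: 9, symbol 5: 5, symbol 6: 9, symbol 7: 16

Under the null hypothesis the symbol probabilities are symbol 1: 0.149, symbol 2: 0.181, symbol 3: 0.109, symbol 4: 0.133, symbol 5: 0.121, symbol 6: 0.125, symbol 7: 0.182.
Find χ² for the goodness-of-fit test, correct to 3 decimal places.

Expected counts E_i = n·p_i: 78×0.149 = 11.622, 78×0.181 = 14.118, 78×0.109 = 8.502, 78×0.133 = 10.374, 78×0.121 = 9.438, 78×0.125 = 9.75, 78×0.182 = 14.196.
cat           O        E   (O−E)²/E
symbol 1     17   11.622     2.4886
symbol 2     21   14.118     3.3547
symbol 3      1    8.502     6.6196
symbol 4      9   10.374     0.1820
symbol 5      5    9.438     2.0869
symbol 6      9     9.75     0.0577
symbol 7     16   14.196     0.2292
Sum = 15.019

15.019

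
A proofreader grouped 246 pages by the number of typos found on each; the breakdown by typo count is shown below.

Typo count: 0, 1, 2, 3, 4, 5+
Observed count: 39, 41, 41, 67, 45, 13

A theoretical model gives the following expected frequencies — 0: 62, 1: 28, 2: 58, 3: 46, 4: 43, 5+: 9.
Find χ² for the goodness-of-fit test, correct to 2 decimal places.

31.01

χ² = (39−62)²/62 + (41−28)²/28 + (41−58)²/58 + (67−46)²/46 + (45−43)²/43 + (13−9)²/9
   = 8.532 + 6.036 + 4.983 + 9.587 + 0.093 + 1.778
Sum = 31.01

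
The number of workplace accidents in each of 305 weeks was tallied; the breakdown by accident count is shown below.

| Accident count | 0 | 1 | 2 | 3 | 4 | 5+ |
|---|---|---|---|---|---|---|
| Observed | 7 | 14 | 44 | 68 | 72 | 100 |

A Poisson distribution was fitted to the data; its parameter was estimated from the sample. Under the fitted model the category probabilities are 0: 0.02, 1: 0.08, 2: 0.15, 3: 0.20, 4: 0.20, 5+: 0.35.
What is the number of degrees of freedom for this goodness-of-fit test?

There are k = 6 categories and 1 parameter estimated from the data, so df = 6 − 1 − 1 = 4.

4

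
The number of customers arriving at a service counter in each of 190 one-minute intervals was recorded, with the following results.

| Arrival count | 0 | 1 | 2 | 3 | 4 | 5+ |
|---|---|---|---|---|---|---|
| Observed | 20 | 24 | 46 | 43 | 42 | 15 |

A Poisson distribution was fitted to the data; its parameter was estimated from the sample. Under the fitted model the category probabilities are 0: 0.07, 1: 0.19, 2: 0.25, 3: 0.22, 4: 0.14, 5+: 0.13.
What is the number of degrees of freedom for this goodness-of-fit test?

There are k = 6 categories and 1 parameter estimated from the data, so df = 6 − 1 − 1 = 4.

4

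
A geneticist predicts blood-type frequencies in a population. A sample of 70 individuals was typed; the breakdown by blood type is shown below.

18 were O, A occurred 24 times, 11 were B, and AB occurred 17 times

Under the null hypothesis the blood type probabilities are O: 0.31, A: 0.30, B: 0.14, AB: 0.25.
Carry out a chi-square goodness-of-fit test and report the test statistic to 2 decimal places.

Expected counts E_i = n·p_i: 70×0.31 = 21.7, 70×0.30 = 21, 70×0.14 = 9.8, 70×0.25 = 17.5.
χ² = (18−21.7)²/21.7 + (24−21)²/21 + (11−9.8)²/9.8 + (17−17.5)²/17.5
   = 0.631 + 0.429 + 0.147 + 0.014
Sum = 1.22

1.22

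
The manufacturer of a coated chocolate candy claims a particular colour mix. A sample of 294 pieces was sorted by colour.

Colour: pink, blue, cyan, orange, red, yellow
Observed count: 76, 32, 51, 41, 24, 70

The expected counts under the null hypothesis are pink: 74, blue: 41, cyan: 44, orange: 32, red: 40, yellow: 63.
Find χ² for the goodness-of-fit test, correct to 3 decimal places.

pink: (76 − 74)²/74 = 4/74 = 0.0541
blue: (32 − 41)²/41 = 81/41 = 1.9756
cyan: (51 − 44)²/44 = 49/44 = 1.1136
orange: (41 − 32)²/32 = 81/32 = 2.5313
red: (24 − 40)²/40 = 256/40 = 6.4000
yellow: (70 − 63)²/63 = 49/63 = 0.7778
Sum = 12.852

12.852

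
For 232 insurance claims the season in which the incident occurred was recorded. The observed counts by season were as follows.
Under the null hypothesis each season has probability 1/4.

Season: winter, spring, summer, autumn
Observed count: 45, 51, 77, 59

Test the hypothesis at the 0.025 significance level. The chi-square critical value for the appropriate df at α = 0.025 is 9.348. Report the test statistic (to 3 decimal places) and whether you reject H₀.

Expected count for each of the 4 categories: 232/4 = 58.
cat         O        E   (O−E)²/E
winter     45       58     2.9138
spring     51       58     0.8448
summer     77       58     6.2241
autumn     59       58     0.0172
Sum = 10.000
df = 3. Since 10.000 > 9.348, we reject H₀.

10.000; reject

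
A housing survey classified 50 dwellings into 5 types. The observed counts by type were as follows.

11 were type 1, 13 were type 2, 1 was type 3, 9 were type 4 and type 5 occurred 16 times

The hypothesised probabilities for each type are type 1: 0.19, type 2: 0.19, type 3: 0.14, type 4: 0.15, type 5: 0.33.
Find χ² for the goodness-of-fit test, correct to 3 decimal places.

6.984

Expected counts E_i = n·p_i: 50×0.19 = 9.5, 50×0.19 = 9.5, 50×0.14 = 7, 50×0.15 = 7.5, 50×0.33 = 16.5.
cat         O        E   (O−E)²/E
type 1     11      9.5     0.2368
type 2     13      9.5     1.2895
type 3      1        7     5.1429
type 4      9      7.5     0.3000
type 5     16     16.5     0.0152
Sum = 6.984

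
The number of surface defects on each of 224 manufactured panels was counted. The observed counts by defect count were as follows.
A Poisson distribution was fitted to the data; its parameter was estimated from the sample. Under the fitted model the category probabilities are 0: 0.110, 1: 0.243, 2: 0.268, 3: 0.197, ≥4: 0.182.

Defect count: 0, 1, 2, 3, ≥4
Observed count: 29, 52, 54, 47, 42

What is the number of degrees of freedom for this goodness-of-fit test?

There are k = 5 categories and 1 parameter estimated from the data, so df = 5 − 1 − 1 = 3.

3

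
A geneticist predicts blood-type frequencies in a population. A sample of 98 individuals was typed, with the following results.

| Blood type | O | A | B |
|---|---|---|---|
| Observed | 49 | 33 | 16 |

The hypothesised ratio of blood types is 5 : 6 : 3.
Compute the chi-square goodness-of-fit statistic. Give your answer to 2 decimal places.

Ratio total = 14. Expected counts: 98×5/14 = 35, 98×6/14 = 42, 98×3/14 = 21.
O: (49 − 35)²/35 = 196/35 = 5.600
A: (33 − 42)²/42 = 81/42 = 1.929
B: (16 − 21)²/21 = 25/21 = 1.190
Sum = 8.72

8.72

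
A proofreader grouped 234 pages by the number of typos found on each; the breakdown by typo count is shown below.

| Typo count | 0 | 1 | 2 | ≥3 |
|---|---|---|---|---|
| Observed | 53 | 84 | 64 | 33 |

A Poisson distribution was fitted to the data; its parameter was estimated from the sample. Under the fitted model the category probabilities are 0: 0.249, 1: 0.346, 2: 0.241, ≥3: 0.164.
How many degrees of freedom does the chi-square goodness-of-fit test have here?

There are k = 4 categories and 1 parameter estimated from the data, so df = 4 − 1 − 1 = 2.

2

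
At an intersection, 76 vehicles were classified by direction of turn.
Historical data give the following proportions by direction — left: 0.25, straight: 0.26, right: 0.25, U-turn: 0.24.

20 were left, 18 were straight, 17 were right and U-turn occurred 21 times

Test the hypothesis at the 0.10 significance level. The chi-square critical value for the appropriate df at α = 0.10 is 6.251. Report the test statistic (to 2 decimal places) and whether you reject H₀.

Expected counts E_i = n·p_i: 76×0.25 = 19, 76×0.26 = 19.76, 76×0.25 = 19, 76×0.24 = 18.24.
χ² = (20−19)²/19 + (18−19.76)²/19.76 + (17−19)²/19 + (21−18.24)²/18.24
   = 0.053 + 0.157 + 0.211 + 0.418
Sum = 0.84
df = 3. Since 0.84 < 6.251, we do not reject H₀.

0.84; do not reject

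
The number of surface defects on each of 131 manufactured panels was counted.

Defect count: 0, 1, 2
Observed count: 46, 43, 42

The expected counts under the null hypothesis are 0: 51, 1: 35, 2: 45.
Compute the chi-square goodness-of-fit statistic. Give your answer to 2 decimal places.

2.52

0: (46 − 51)²/51 = 25/51 = 0.490
1: (43 − 35)²/35 = 64/35 = 1.829
2: (42 − 45)²/45 = 9/45 = 0.200
Sum = 2.52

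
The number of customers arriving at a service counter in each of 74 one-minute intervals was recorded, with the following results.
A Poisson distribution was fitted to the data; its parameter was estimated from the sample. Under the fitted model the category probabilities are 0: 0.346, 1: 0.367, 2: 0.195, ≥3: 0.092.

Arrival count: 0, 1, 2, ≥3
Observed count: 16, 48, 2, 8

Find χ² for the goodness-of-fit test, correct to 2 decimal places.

30.51

Expected counts E_i = n·p_i: 74×0.346 = 25.604, 74×0.367 = 27.158, 74×0.195 = 14.43, 74×0.092 = 6.808.
χ² = (16−25.604)²/25.604 + (48−27.158)²/27.158 + (2−14.43)²/14.43 + (8−6.808)²/6.808
   = 3.602 + 15.995 + 10.707 + 0.209
Sum = 30.51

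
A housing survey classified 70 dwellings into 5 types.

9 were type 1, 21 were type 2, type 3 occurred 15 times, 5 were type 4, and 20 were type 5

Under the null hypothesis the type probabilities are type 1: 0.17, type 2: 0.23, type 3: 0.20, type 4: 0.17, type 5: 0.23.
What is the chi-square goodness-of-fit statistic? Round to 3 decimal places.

Expected counts E_i = n·p_i: 70×0.17 = 11.9, 70×0.23 = 16.1, 70×0.20 = 14, 70×0.17 = 11.9, 70×0.23 = 16.1.
type 1: (9 − 11.9)²/11.9 = 8.41/11.9 = 0.7067
type 2: (21 − 16.1)²/16.1 = 24.01/16.1 = 1.4913
type 3: (15 − 14)²/14 = 1/14 = 0.0714
type 4: (5 − 11.9)²/11.9 = 47.61/11.9 = 4.0008
type 5: (20 − 16.1)²/16.1 = 15.21/16.1 = 0.9447
Sum = 7.215

7.215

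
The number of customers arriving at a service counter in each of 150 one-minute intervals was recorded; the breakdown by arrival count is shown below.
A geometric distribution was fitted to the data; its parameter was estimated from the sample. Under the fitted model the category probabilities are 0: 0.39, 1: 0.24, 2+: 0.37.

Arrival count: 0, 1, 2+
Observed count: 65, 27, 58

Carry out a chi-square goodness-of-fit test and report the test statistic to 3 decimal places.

Expected counts E_i = n·p_i: 150×0.39 = 58.5, 150×0.24 = 36, 150×0.37 = 55.5.
0: (65 − 58.5)²/58.5 = 42.25/58.5 = 0.7222
1: (27 − 36)²/36 = 81/36 = 2.2500
2+: (58 − 55.5)²/55.5 = 6.25/55.5 = 0.1126
Sum = 3.085

3.085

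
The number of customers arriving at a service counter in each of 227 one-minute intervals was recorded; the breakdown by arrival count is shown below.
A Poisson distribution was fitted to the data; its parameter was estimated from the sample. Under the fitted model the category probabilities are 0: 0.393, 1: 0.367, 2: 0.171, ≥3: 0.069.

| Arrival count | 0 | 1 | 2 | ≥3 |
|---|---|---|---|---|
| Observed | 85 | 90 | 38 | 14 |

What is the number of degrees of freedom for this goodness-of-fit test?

2

There are k = 4 categories and 1 parameter estimated from the data, so df = 4 − 1 − 1 = 2.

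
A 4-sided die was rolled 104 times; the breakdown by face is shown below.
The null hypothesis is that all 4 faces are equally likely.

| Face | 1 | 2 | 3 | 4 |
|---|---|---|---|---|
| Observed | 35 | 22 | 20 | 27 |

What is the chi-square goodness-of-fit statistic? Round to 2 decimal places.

Under H₀ each category has probability 1/4, so each expected count is 104/4 = 26.
cat         O        E   (O−E)²/E
1          35       26      3.115
2          22       26      0.615
3          20       26      1.385
4          27       26      0.038
Sum = 5.15

5.15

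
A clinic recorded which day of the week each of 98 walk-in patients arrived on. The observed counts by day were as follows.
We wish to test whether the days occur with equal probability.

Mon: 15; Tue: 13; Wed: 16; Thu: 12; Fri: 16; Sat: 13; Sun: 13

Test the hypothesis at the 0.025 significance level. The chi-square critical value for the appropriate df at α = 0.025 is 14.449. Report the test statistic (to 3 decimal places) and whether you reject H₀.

Under H₀ each category has probability 1/7, so each expected count is 98/7 = 14.
χ² = (15−14)²/14 + (13−14)²/14 + (16−14)²/14 + (12−14)²/14 + (16−14)²/14 + (13−14)²/14 + (13−14)²/14
   = 0.0714 + 0.0714 + 0.2857 + 0.2857 + 0.2857 + 0.0714 + 0.0714
Sum = 1.143
df = 6. Since 1.143 < 14.449, we do not reject H₀.

1.143; do not reject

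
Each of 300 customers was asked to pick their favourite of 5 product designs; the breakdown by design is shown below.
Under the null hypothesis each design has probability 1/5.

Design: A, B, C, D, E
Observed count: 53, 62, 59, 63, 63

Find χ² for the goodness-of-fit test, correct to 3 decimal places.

Expected count for each of the 5 categories: 300/5 = 60.
A: (53 − 60)²/60 = 49/60 = 0.8167
B: (62 − 60)²/60 = 4/60 = 0.0667
C: (59 − 60)²/60 = 1/60 = 0.0167
D: (63 − 60)²/60 = 9/60 = 0.1500
E: (63 − 60)²/60 = 9/60 = 0.1500
Sum = 1.200

1.200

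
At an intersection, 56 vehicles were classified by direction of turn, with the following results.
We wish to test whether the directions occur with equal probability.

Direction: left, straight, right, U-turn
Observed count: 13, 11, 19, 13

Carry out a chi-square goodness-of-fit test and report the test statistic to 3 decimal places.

Under H₀ each category has probability 1/4, so each expected count is 56/4 = 14.
cat           O        E   (O−E)²/E
left         13       14     0.0714
straight     11       14     0.6429
right        19       14     1.7857
U-turn       13       14     0.0714
Sum = 2.571

2.571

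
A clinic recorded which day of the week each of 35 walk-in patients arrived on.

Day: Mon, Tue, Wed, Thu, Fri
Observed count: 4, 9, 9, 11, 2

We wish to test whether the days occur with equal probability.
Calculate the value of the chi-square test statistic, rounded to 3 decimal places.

8.286

Under H₀ each category has probability 1/5, so each expected count is 35/5 = 7.
χ² = (4−7)²/7 + (9−7)²/7 + (9−7)²/7 + (11−7)²/7 + (2−7)²/7
   = 1.2857 + 0.5714 + 0.5714 + 2.2857 + 3.5714
Sum = 8.286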